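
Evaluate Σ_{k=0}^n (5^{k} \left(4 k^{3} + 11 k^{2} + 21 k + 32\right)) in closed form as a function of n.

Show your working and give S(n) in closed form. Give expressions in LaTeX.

Compute t_(k+1)/t_k: get 5*(4*k**3 + 23*k**2 + 55*k + 68)/(4*k**3 + 11*k**2 + 21*k + 32).
Gosper form: A/B · C(k+1)/C(k) with A=5, B=1, C=k**3 + 11*k**2/4 + 21*k/4 + 8.
Key eq: (5)·f(k+1) = (1)·f(k) + (k**3 + 11*k**2/4 + 21*k/4 + 8).
d = 3 from the (0,0,3) case.
Solving with deg f ≤ 3: f(k) = (k**3 - k**2 + 4*k + 3)/4.
So s_k = (B(k−1)f/C)·t_k = ((k**3 - k**2 + 4*k + 3)/(4*k**3 + 11*k**2 + 21*k + 32))·t_k = 5**k*(k**3 - k**2 + 4*k + 3).
s_(k+1) − s_k = 5**k*(4*k**3 + 11*k**2 + 21*k + 32) = t_k.
Telescope: S(n) = s_(n+1) − s_(0) = 5**(n + 1)*(n**3 + 2*n**2 + 5*n + 7) − (3) = 5*5**n*n**3 + 10*5**n*n**2 + 25*5**n*n + 35*5**n - 3.

S(n) = 5 \cdot 5^{n} n^{3} + 10 \cdot 5^{n} n^{2} + 25 \cdot 5^{n} n + 35 \cdot 5^{n} - 3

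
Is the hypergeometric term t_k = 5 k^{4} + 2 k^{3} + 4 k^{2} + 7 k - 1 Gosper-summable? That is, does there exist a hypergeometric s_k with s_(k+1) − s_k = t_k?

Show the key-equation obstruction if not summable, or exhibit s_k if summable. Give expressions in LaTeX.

Yes. s_k = k \left(k^{4} - 2 k^{3} + 2 k^{2} + 2 k - 4\right).

The ratio is (5*k**4 + 22*k**3 + 40*k**2 + 41*k + 17)/(5*k**4 + 2*k**3 + 4*k**2 + 7*k - 1).
So A=1 and B=1, with C=k**4 + 2*k**3/5 + 4*k**2/5 + 7*k/5 - 1/5.
f must satisfy (1)·f(k+1) − (1)·f(k) = k**4 + 2*k**3/5 + 4*k**2/5 + 7*k/5 - 1/5.
d = 5 from the (0,0,4) case.
Coefficient equations give f(k) = k*(k**4 - 2*k**3 + 2*k**2 + 2*k - 4)/5.
Get s_k = R·t_k = k*(k**4 - 2*k**3 + 2*k**2 + 2*k - 4) with R(k) = B(k−1)f(k)/C(k) = k*(k**4 - 2*k**3 + 2*k**2 + 2*k - 4)/(5*k**4 + 2*k**3 + 4*k**2 + 7*k - 1).
Verify: 5*k**4 + 2*k**3 + 4*k**2 + 7*k - 1 matches t_k.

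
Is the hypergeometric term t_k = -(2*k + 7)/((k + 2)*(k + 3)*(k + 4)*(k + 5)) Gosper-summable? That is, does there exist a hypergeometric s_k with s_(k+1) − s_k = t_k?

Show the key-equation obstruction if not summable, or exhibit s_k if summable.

Compute t_(k+1)/t_k: get (k + 2)*(2*k + 9)/((k + 6)*(2*k + 7)).
Gosper form: A/B · C(k+1)/C(k) with A=k + 2, B=k + 6, C=k + 7/2.
Set up (k + 2)·f(k+1) − (k + 5)·f(k) − (k + 7/2) = 0.
deg f ≤ 3 (via 1,1,1).
Coefficient equations give f(k) = k*(k + 3)*(k + 6)/16.
R(k) = B(k−1)·f(k)/C(k) = k*(k + 3)*(k + 5)*(k + 6)/(8*(2*k + 7)); s_k = R·t_k = k*(-k - 6)/(8*(k**2 + 6*k + 8)).
Check: Δs_k = (-2*k - 7)/(k**4 + 14*k**3 + 71*k**2 + 154*k + 120). ✓

Yes. s_k = k*(-k - 6)/(8*(k**2 + 6*k + 8)).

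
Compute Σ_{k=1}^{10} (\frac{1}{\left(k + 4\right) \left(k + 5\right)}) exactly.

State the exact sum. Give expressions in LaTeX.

Step 1: r(k) = (k + 4)/(k + 6).
Take A(k)=k + 4, B(k)=k + 6, C(k)=1.
Need (k + 4)·f(k+1) − (k + 5)·f(k) = 1.
Degrees (1,1,0) ⇒ d ≤ 1.
Solving with deg f ≤ 1: f(k) = k/4.
Get s_k = R·t_k = k/(4*(k + 4)) with R(k) = B(k−1)f(k)/C(k) = k*(k + 5)/4.
Verify: 1/(k**2 + 9*k + 20) matches t_k.
Telescoping: Σ = s_(11) − s_(1) = 11/60 − (1/20) = 2/15.

Σ = 2/15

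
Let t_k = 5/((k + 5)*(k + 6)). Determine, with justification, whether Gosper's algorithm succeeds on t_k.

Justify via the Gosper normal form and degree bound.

Compute t_(k+1)/t_k: get (k + 5)/(k + 7).
Factor: A=k + 5; B=k + 7; C=1.
Set up (k + 5)·f(k+1) − (k + 6)·f(k) − (1) = 0.
Degrees (1,1,0) ⇒ d ≤ 1.
Match coefficients ⇒ f(k) = k/5.
Then R = B(k−1)f/C = k*(k + 6)/5, so s_k = R(k)·t_k = k/(k + 5).
Verify: 5/(k**2 + 11*k + 30) matches t_k.

Yes. s_k = k/(k + 5).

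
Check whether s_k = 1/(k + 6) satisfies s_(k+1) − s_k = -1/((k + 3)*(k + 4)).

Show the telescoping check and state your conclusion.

s_(k+1) = 1/(k + 7)
s_(k+1) − s_k = -1/((k + 6)*(k + 7))
(s_(k+1) − s_k) − t_k = 6*(k + 5)/(k**4 + 20*k**3 + 145*k**2 + 450*k + 504)

Invalid: residual 6*(k + 5)/(k**4 + 20*k**3 + 145*k**2 + 450*k + 504) ≠ 0.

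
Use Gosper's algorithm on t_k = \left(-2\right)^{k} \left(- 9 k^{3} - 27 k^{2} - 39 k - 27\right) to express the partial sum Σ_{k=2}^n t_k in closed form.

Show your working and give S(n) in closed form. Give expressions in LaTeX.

S(n) = - 6 \left(-2\right)^{n} n^{3} - 24 \left(-2\right)^{n} n^{2} - 36 \left(-2\right)^{n} n - 24 \left(-2\right)^{n} - 180

Ratio r(k) = 2*(-3*k**3 - 18*k**2 - 40*k - 34)/(3*k**3 + 9*k**2 + 13*k + 9).
Take A(k)=-2, B(k)=1, C(k)=k**3 + 3*k**2 + 13*k/3 + 3.
Need (-2)·f(k+1) − (1)·f(k) = k**3 + 3*k**2 + 13*k/3 + 3.
deg f ≤ 3 (via 0,0,3).
Coefficient equations give f(k) = -(k + 1)*(k**2 + 1)/3.
Then R = B(k−1)f/C = -(k + 1)*(k**2 + 1)/(3*k**3 + 9*k**2 + 13*k + 9), so s_k = R(k)·t_k = 3*(-2)**k*(k**3 + k**2 + k + 1).
Check: Δs_k = (-2)**k*(-9*k**3 - 27*k**2 - 39*k - 27). ✓
Σ_(k=2)^n t_k = s_(n+1) − s_(2) = ((-2)**(n + 1)*(3*n**3 + 12*n**2 + 18*n + 12)) − (180), i.e. -6*(-2)**n*n**3 - 24*(-2)**n*n**2 - 36*(-2)**n*n - 24*(-2)**n - 180.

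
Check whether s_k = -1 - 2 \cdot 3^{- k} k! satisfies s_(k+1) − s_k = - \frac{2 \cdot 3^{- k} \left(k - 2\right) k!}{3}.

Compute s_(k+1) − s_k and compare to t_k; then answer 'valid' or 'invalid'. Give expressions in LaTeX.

s_(k+1) = -(3*3**k + 2*k*factorial(k) + 2*factorial(k))/(3*3**k)
s_(k+1) − s_k = -2*(k - 2)*factorial(k)/(3*3**k)
(s_(k+1) − s_k) − t_k = 0

valid; difference matches t_k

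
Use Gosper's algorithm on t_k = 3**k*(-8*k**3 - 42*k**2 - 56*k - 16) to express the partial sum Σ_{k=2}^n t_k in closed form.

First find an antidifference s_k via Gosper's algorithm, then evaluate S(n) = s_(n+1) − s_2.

S(n) = -12*3**n*n**3 - 45*3**n*n**2 - 57*3**n*n - 12*3**n + 378

r(k) = 3*(4*k**3 + 33*k**2 + 82*k + 61)/(4*k**3 + 21*k**2 + 28*k + 8) after simplifying.
Factor: A=3; B=1; C=k**3 + 21*k**2/4 + 7*k + 2.
Key eq: (3)·f(k+1) = (1)·f(k) + (k**3 + 21*k**2/4 + 7*k + 2).
Bound: deg f ≤ 3.
Match coefficients ⇒ f(k) = (4*k**3 + 3*k**2 + k - 4)/8.
Get s_k = R·t_k = 3**k*(-4*k**3 - 3*k**2 - k + 4) with R(k) = B(k−1)f(k)/C(k) = (4*k**3 + 3*k**2 + k - 4)/(2*(4*k**3 + 21*k**2 + 28*k + 8)).
s_(k+1) − s_k = 3**k*(-8*k**3 - 42*k**2 - 56*k - 16) = t_k.
Evaluate: s_(n+1) = 3**(n + 1)*(-4*n**3 - 15*n**2 - 19*n - 4); subtract s_(2) = -378 ⇒ S(n) = -12*3**n*n**3 - 45*3**n*n**2 - 57*3**n*n - 12*3**n + 378.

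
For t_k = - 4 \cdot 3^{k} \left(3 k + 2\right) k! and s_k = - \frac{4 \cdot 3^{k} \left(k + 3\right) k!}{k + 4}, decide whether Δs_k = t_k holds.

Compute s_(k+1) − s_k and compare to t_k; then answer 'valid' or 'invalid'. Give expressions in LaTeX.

Invalid: residual \frac{4 \cdot 3^{k} \left(3 k^{2} + 14 k + 7\right) k!}{\left(k + 4\right) \left(k + 5\right)} ≠ 0.

s_(k+1) = -12*3**k*(k + 4)*factorial(k + 1)/(k + 5)
s_(k+1) − s_k = -4*3**k*(3*k + 11)*(k**2 + 5*k + 3)*factorial(k)/((k + 4)*(k + 5))
(s_(k+1) − s_k) − t_k = 4*3**k*(3*k**2 + 14*k + 7)*factorial(k)/((k + 4)*(k + 5))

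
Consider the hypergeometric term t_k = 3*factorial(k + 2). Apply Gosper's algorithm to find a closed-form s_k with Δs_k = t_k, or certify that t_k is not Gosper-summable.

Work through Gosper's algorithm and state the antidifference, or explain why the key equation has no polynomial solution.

t_(k+1)/t_k = k + 3.
So A=k + 3 and B=1, with C=1.
Key eq: (k + 3)·f(k+1) = (1)·f(k) + (1).
deg f ≤ -1 (via 1,0,0).
Negative degree bound (-1): no f exists, t_k not Gosper-summable.

none — t_k is not Gosper-summable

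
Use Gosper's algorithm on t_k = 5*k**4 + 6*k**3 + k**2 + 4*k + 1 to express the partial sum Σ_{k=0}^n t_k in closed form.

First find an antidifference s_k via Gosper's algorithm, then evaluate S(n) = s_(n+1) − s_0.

t_(k+1)/t_k = (5*k**4 + 26*k**3 + 49*k**2 + 44*k + 17)/(5*k**4 + 6*k**3 + k**2 + 4*k + 1).
Factor: A=1; B=1; C=k**4 + 6*k**3/5 + k**2/5 + 4*k/5 + 1/5.
Solve (1)·f(k+1) − (1)·f(k) = k**4 + 6*k**3/5 + k**2/5 + 4*k/5 + 1/5.
Degrees (0,0,4) ⇒ d ≤ 5.
A polynomial solution: f(k) = k*(k**4 - k**3 - k**2 + 3*k - 1)/5.
Get s_k = R·t_k = k*(k**4 - k**3 - k**2 + 3*k - 1) with R(k) = B(k−1)f(k)/C(k) = k*(k**4 - k**3 - k**2 + 3*k - 1)/(5*k**4 + 6*k**3 + k**2 + 4*k + 1).
Δs = 5*k**4 + 6*k**3 + k**2 + 4*k + 1, as required.
s_(n+1) = n**5 + 4*n**4 + 5*n**3 + 4*n**2 + 3*n + 1 and s_(0) = 0, so S(n) = n**5 + 4*n**4 + 5*n**3 + 4*n**2 + 3*n + 1.

S(n) = n**5 + 4*n**4 + 5*n**3 + 4*n**2 + 3*n + 1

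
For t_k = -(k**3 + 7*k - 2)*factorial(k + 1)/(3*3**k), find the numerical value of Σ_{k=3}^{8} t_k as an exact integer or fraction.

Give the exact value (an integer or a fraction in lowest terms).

Σ = -3313472/243

The ratio is (k + 2)*(7*k + (k + 1)**3 + 5)/(3*(k**3 + 7*k - 2)).
So A=k/3 + 2/3 and B=1, with C=k**3 + 7*k - 2.
Solve (k/3 + 2/3)·f(k+1) − (1)·f(k) = k**3 + 7*k - 2.
d = 2 from the (1,0,3) case.
A polynomial solution: f(k) = 3*(k**2 - k + 2).
Certificate R = B(k−1)f/C = 3*(k**2 - k + 2)/(k**3 + 7*k - 2) gives s_k = -(k**2 - k + 2)*factorial(k + 1)/3**k.
Verify: -(k**3 + 7*k - 2)*factorial(k + 1)/(3*3**k) matches t_k.
Telescoping: Σ = s_(9) − s_(3) = -3315200/243 − (-64/9) = -3313472/243.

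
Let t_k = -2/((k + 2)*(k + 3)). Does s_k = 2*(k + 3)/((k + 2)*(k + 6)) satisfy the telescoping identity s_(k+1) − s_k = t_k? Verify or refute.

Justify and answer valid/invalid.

s_(k+1) = 2*(k + 4)/((k + 3)*(k + 7))
s_(k+1) − s_k = 2*(-k**2 - 7*k - 15)/(k**4 + 18*k**3 + 113*k**2 + 288*k + 252)
(s_(k+1) − s_k) − t_k = 6*(2*k + 9)/(k**4 + 18*k**3 + 113*k**2 + 288*k + 252)

Invalid: residual 6*(2*k + 9)/(k**4 + 18*k**3 + 113*k**2 + 288*k + 252) ≠ 0.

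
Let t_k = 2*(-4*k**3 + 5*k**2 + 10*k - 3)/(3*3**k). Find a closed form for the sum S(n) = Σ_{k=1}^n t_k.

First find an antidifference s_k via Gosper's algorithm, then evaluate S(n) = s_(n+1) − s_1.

S(n) = (-6*3**n + 4*n**3 + 13*n**2 + 11*n + 6)/(3*3**n)

The ratio is (4*k**3 + 7*k**2 - 8*k - 8)/(3*(4*k**3 - 5*k**2 - 10*k + 3)).
Factor: A=1/3; B=1; C=k**3 - 5*k**2/4 - 5*k/2 + 3/4.
Solve (1/3)·f(k+1) − (1)·f(k) = k**3 - 5*k**2/4 - 5*k/2 + 3/4.
From deg A=0, deg B=0, deg C=3: d=3.
Solving with deg f ≤ 3: f(k) = -3*(4*k**3 + k**2 - 3*k + 4)/8.
Get s_k = R·t_k = (4*k**3 + k**2 - 3*k + 4)/3**k with R(k) = B(k−1)f(k)/C(k) = -3*(4*k**3 + k**2 - 3*k + 4)/(2*(4*k**3 - 5*k**2 - 10*k + 3)).
Verify: 2*(-4*k**3 + 5*k**2 + 10*k - 3)/(3*3**k) matches t_k.
Evaluate: s_(n+1) = 3**(-n - 1)*(4*n**3 + 13*n**2 + 11*n + 6); subtract s_(1) = 2 ⇒ S(n) = (-6*3**n + 4*n**3 + 13*n**2 + 11*n + 6)/(3*3**n).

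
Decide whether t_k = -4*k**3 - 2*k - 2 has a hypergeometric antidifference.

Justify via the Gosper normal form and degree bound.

t_(k+1)/t_k = (k + 2*(k + 1)**3 + 2)/(2*k**3 + k + 1).
Take A(k)=1, B(k)=1, C(k)=k**3 + k/2 + 1/2.
Need (1)·f(k+1) − (1)·f(k) = k**3 + k/2 + 1/2.
Bound: deg f ≤ 4.
Solving with deg f ≤ 4: f(k) = k*(k**3 - 2*k**2 + 2*k + 1)/4.
Then R = B(k−1)f/C = k*(k**3 - 2*k**2 + 2*k + 1)/(2*(2*k**3 + k + 1)), so s_k = R(k)·t_k = k*(-k**3 + 2*k**2 - 2*k - 1).
Verify: -4*k**3 - 2*k - 2 matches t_k.

Yes. s_k = k*(-k**3 + 2*k**2 - 2*k - 1).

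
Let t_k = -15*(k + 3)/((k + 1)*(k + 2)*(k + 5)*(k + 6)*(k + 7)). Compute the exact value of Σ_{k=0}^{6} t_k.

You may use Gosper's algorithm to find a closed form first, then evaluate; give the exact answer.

Σ = -203/1248

Compute t_(k+1)/t_k: get (k + 1)*(k + 4)*(k + 5)/((k + 3)**2*(k + 8)).
So A=k + 1 and B=k + 8, with C=k**3 + 10*k**2 + 33*k + 36.
Solve (k + 1)·f(k+1) − (k + 7)·f(k) = k**3 + 10*k**2 + 33*k + 36.
Degrees (1,1,3) ⇒ d ≤ 6.
Coefficient equations give f(k) = k*(k + 2)*(k + 3)*(k + 4)*(k**2 + 12*k + 41)/90.
Then R = B(k−1)f/C = k*(k + 2)*(k + 7)*(k**2 + 12*k + 41)/(90*(k + 3)), so s_k = R(k)·t_k = k*(-k**2 - 12*k - 41)/(6*(k**3 + 12*k**2 + 41*k + 30)).
s_(k+1) − s_k = 15*(-k - 3)/(k**5 + 21*k**4 + 163*k**3 + 567*k**2 + 844*k + 420) = t_k.
Sum = s_(7) − s_(0); s_(7) = -203/1248, s_(0) = 0 ⇒ -203/1248.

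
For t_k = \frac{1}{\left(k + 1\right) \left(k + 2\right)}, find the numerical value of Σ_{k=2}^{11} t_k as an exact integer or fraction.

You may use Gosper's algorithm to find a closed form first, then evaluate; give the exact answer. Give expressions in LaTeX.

Step 1: r(k) = (k + 1)/(k + 3).
So A=k + 1 and B=k + 3, with C=1.
Need (k + 1)·f(k+1) − (k + 2)·f(k) = 1.
d = 1 from the (1,1,0) case.
A polynomial solution: f(k) = k.
So s_k = (B(k−1)f/C)·t_k = (k*(k + 2))·t_k = k/(k + 1).
Δs = 1/(k**2 + 3*k + 2), as required.
Evaluate s at k=12 and k=2: 12/13 and 2/3; difference 10/39.

Σ = 10/39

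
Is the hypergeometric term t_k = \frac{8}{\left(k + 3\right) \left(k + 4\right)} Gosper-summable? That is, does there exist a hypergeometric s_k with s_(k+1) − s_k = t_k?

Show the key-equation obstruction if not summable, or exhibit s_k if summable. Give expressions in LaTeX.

Compute t_(k+1)/t_k: get (k + 3)/(k + 5).
So A=k + 3 and B=k + 5, with C=1.
Need (k + 3)·f(k+1) − (k + 4)·f(k) = 1.
d = 1 from the (1,1,0) case.
Coefficient equations give f(k) = k/3.
So s_k = (B(k−1)f/C)·t_k = (k*(k + 4)/3)·t_k = 8*k/(3*(k + 3)).
s_(k+1) − s_k = 8/(k**2 + 7*k + 12) = t_k.

Yes. s_k = \frac{8 k}{3 \left(k + 3\right)}.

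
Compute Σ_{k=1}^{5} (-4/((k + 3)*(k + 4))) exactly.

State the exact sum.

Step 1: r(k) = (k + 3)/(k + 5).
Take A(k)=k + 3, B(k)=k + 5, C(k)=1.
Key eq: (k + 3)·f(k+1) = (k + 4)·f(k) + (1).
d = 1 from the (1,1,0) case.
Coefficient equations give f(k) = k/3.
Then R = B(k−1)f/C = k*(k + 4)/3, so s_k = R(k)·t_k = -4*k/(3*k + 9).
Δs = -4/(k**2 + 7*k + 12), as required.
Evaluate s at k=6 and k=1: -8/9 and -1/3; difference -5/9.

Σ = -5/9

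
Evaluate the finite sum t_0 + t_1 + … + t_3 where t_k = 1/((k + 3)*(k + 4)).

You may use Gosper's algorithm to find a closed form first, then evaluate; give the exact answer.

Σ = 4/21

Ratio r(k) = (k + 3)/(k + 5).
Normal form (A,B,C) = (k + 3, k + 5, 1).
Solve (k + 3)·f(k+1) − (k + 4)·f(k) = 1.
d = 1 from the (1,1,0) case.
Solving with deg f ≤ 1: f(k) = k/3.
Get s_k = R·t_k = k/(3*(k + 3)) with R(k) = B(k−1)f(k)/C(k) = k*(k + 4)/3.
Δs = 1/(k**2 + 7*k + 12), as required.
Telescoping: Σ = s_(4) − s_(0) = 4/21 − (0) = 4/21.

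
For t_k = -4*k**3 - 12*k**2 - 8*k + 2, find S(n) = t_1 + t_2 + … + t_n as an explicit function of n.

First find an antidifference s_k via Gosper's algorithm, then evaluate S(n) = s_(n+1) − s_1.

Ratio r(k) = (2*k**3 + 12*k**2 + 22*k + 11)/(2*k**3 + 6*k**2 + 4*k - 1).
Factor: A=1; B=1; C=k**3 + 3*k**2 + 2*k - 1/2.
Solve (1)·f(k+1) − (1)·f(k) = k**3 + 3*k**2 + 2*k - 1/2.
deg f ≤ 4 (via 0,0,3).
Solve for f: f(k) = k*(k**3 + 2*k**2 - k - 4)/4 (degree 4 ≤ 4).
So s_k = (B(k−1)f/C)·t_k = (k*(k**3 + 2*k**2 - k - 4)/(2*(2*k**3 + 6*k**2 + 4*k - 1)))·t_k = k*(-k**3 - 2*k**2 + k + 4).
Verify: -4*k**3 - 12*k**2 - 8*k + 2 matches t_k.
Σ_(k=1)^n t_k = s_(n+1) − s_(1) = (-n**4 - 6*n**3 - 11*n**2 - 4*n + 2) − (2), i.e. n*(-n**3 - 6*n**2 - 11*n - 4).

S(n) = n*(-n**3 - 6*n**2 - 11*n - 4)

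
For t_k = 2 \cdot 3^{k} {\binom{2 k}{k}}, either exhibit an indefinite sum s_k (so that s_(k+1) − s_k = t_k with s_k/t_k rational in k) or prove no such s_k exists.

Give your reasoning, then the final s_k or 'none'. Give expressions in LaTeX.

t_(k+1)/t_k = 6*(2*k + 1)/(k + 1).
So A=12*k + 6 and B=k + 1, with C=1.
f must satisfy (12*k + 6)·f(k+1) − (k)·f(k) = 1.
Degrees (1,1,0) ⇒ d ≤ -1.
Bound -1 < 0, so the key equation has no polynomial solution.

none — t_k is not Gosper-summable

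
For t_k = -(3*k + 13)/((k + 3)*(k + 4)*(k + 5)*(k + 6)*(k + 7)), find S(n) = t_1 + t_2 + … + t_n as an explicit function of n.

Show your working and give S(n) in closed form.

S(n) = n*(-n**2 - 17*n - 94)/(168*(n**3 + 17*n**2 + 94*n + 168))

Compute t_(k+1)/t_k: get (k + 3)*(3*k + 16)/((k + 8)*(3*k + 13)).
Gosper form: A/B · C(k+1)/C(k) with A=k + 3, B=k + 8, C=k + 13/3.
Key eq: (k + 3)·f(k+1) = (k + 7)·f(k) + (k + 13/3).
From deg A=1, deg B=1, deg C=1: d=4.
A polynomial solution: f(k) = k*(k + 4)*(k**2 + 14*k + 63)/270.
Certificate R = B(k−1)f/C = k*(k + 4)*(k + 7)*(k**2 + 14*k + 63)/(90*(3*k + 13)) gives s_k = k*(-k**2 - 14*k - 63)/(90*(k**3 + 14*k**2 + 63*k + 90)).
Δs = (-3*k - 13)/(k**5 + 25*k**4 + 245*k**3 + 1175*k**2 + 2754*k + 2520), as required.
s_(n+1) = (-n**3 - 17*n**2 - 94*n - 78)/(90*(n**3 + 17*n**2 + 94*n + 168)) and s_(1) = -13/2520, so S(n) = n*(-n**2 - 17*n - 94)/(168*(n**3 + 17*n**2 + 94*n + 168)).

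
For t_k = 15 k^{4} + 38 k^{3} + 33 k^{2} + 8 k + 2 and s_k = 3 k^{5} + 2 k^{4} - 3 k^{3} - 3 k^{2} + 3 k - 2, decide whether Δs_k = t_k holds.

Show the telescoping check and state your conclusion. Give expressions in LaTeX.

valid (s_(k+1) − s_k reduces to t_k)

s_(k+1) = k*(3*k**4 + 17*k**3 + 35*k**2 + 30*k + 11)
s_(k+1) − s_k = 15*k**4 + 38*k**3 + 33*k**2 + 8*k + 2
(s_(k+1) − s_k) − t_k = 0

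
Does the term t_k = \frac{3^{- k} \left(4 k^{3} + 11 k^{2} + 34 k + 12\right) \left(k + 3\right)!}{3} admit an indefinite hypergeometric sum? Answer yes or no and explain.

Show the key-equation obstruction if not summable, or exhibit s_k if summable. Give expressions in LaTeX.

The ratio is (4*k**4 + 39*k**3 + 160*k**2 + 333*k + 244)/(3*(4*k**3 + 11*k**2 + 34*k + 12)).
A = k/3 + 4/3, B = 1, C = k**3 + 11*k**2/4 + 17*k/2 + 3.
Solve (k/3 + 4/3)·f(k+1) − (1)·f(k) = k**3 + 11*k**2/4 + 17*k/2 + 3.
deg f ≤ 2 (via 1,0,3).
Solving with deg f ≤ 2: f(k) = 3*k*(4*k - 1)/4.
Then R = B(k−1)f/C = 3*k*(4*k - 1)/(4*k**3 + 11*k**2 + 34*k + 12), so s_k = R(k)·t_k = k*(4*k - 1)*factorial(k + 3)/3**k.
Verify: (4*k**3 + 11*k**2 + 34*k + 12)*factorial(k + 3)/(3*3**k) matches t_k.

Yes. s_k = 3^{- k} k \left(4 k - 1\right) \left(k + 3\right)!.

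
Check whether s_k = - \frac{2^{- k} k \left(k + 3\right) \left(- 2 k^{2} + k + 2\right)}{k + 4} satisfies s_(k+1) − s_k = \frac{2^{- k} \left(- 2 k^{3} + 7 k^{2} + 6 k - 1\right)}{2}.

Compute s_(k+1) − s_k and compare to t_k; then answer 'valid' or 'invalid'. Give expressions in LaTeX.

Invalid: residual \frac{2^{- k} \left(2 k^{4} + 5 k^{3} - 36 k^{2} - 27 k + 4\right)}{2 \left(k^{2} + 9 k + 20\right)} ≠ 0.

s_(k+1) = -(k + 1)*(k + 4)*(k - 2*(k + 1)**2 + 3)/(2*2**k*(k + 5))
s_(k+1) − s_k = (-2*k**5 - 9*k**4 + 34*k**3 + 157*k**2 + 84*k - 16)/(2*2**k*(k**2 + 9*k + 20))
(s_(k+1) − s_k) − t_k = (2*k**4 + 5*k**3 - 36*k**2 - 27*k + 4)/(2*2**k*(k**2 + 9*k + 20))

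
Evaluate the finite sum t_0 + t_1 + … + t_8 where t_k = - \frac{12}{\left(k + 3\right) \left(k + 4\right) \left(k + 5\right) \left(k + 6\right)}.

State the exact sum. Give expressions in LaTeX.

Σ = -59/910

Ratio r(k) = (k + 3)/(k + 7).
A = k + 3, B = k + 7, C = 1.
f must satisfy (k + 3)·f(k+1) − (k + 6)·f(k) = 1.
Bound: deg f ≤ 3.
Solve for f: f(k) = k*(k**2 + 12*k + 47)/180 (degree 3 ≤ 3).
So s_k = (B(k−1)f/C)·t_k = (k*(k + 6)*(k**2 + 12*k + 47)/180)·t_k = k*(-k**2 - 12*k - 47)/(15*(k + 3)*(k + 4)*(k + 5)).
Check: Δs_k = -12/(k**4 + 18*k**3 + 119*k**2 + 342*k + 360). ✓
Sum = s_(9) − s_(0); s_(9) = -59/910, s_(0) = 0 ⇒ -59/910.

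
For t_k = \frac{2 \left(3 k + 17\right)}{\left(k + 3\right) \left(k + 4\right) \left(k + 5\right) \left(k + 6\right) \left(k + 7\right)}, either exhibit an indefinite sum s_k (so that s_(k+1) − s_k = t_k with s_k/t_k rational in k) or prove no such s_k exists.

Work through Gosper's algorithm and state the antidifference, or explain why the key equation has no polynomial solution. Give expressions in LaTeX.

Step 1: r(k) = (k + 3)*(3*k + 20)/((k + 8)*(3*k + 17)).
Gosper form: A/B · C(k+1)/C(k) with A=k + 3, B=k + 8, C=k + 17/3.
Key eq: (k + 3)·f(k+1) = (k + 7)·f(k) + (k + 17/3).
From deg A=1, deg B=1, deg C=1: d=4.
A polynomial solution: f(k) = k*(k + 5)*(k**2 + 13*k + 54)/216.
R(k) = B(k−1)·f(k)/C(k) = k*(k + 5)*(k + 7)*(k**2 + 13*k + 54)/(72*(3*k + 17)); s_k = R·t_k = k*(k**2 + 13*k + 54)/(36*(k**3 + 13*k**2 + 54*k + 72)).
s_(k+1) − s_k = 2*(3*k + 17)/(k**5 + 25*k**4 + 245*k**3 + 1175*k**2 + 2754*k + 2520) = t_k.

s_k = \frac{k \left(k^{2} + 13 k + 54\right)}{36 \left(k^{3} + 13 k^{2} + 54 k + 72\right)}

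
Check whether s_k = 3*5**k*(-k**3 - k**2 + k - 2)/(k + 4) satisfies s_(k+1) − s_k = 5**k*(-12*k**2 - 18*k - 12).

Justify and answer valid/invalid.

Invalid: residual 5**k*(24*k**3 + 126*k**2 + 174*k + 90)/(k**2 + 9*k + 20) ≠ 0.

s_(k+1) = 15*5**k*(k - (k + 1)**3 - (k + 1)**2 - 1)/(k + 5)
s_(k+1) − s_k = 5**k*(-12*k**4 - 102*k**3 - 288*k**2 - 294*k - 150)/(k**2 + 9*k + 20)
(s_(k+1) − s_k) − t_k = 5**k*(24*k**3 + 126*k**2 + 174*k + 90)/(k**2 + 9*k + 20)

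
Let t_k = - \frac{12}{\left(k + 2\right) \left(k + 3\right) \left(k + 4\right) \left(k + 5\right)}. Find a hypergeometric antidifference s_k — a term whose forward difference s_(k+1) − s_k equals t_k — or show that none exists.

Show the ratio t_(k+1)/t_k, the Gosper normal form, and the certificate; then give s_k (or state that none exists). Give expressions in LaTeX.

t_(k+1)/t_k = (k + 2)/(k + 6).
A = k + 2, B = k + 6, C = 1.
Need (k + 2)·f(k+1) − (k + 5)·f(k) = 1.
From deg A=1, deg B=1, deg C=0: d=3.
Solving with deg f ≤ 3: f(k) = k*(k**2 + 9*k + 26)/72.
So s_k = (B(k−1)f/C)·t_k = (k*(k + 5)*(k**2 + 9*k + 26)/72)·t_k = k*(-k**2 - 9*k - 26)/(6*(k + 2)*(k + 3)*(k + 4)).
Check: Δs_k = -12/(k**4 + 14*k**3 + 71*k**2 + 154*k + 120). ✓

s_k = \frac{k \left(- k^{2} - 9 k - 26\right)}{6 \left(k + 2\right) \left(k + 3\right) \left(k + 4\right)}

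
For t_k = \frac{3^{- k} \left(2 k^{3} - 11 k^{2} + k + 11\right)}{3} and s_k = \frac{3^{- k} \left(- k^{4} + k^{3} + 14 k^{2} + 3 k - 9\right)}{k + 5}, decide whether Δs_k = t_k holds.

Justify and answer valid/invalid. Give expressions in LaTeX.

s_(k+1) = (-k**4 - 3*k**3 + 11*k**2 + 30*k + 8)/(3*3**k*(k + 6))
s_(k+1) − s_k = (2*k**5 + 7*k**4 - 64*k**3 - 176*k**2 + 131*k + 202)/(3*3**k*(k**2 + 11*k + 30))
(s_(k+1) − s_k) − t_k = 4*3**(-k - 1)*(-k**4 - k**3 + 33*k**2 - 5*k - 32)/(k**2 + 11*k + 30)

Invalid: residual \frac{4 \cdot 3^{- k - 1} \left(- k^{4} - k^{3} + 33 k^{2} - 5 k - 32\right)}{k^{2} + 11 k + 30} ≠ 0.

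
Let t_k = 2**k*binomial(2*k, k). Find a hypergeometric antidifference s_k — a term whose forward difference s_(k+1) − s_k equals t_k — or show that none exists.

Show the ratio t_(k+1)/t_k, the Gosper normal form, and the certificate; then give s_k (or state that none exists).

Step 1: r(k) = 4*(2*k + 1)/(k + 1).
So A=8*k + 4 and B=k + 1, with C=1.
Key eq: (8*k + 4)·f(k+1) = (k)·f(k) + (1).
From deg A=1, deg B=1, deg C=0: d=-1.
deg f ≤ -1 is impossible — no certificate.

no hypergeometric antidifference exists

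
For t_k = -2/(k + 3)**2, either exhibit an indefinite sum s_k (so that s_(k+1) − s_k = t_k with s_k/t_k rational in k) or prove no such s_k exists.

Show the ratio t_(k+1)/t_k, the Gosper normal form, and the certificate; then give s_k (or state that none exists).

Ratio r(k) = (k + 3)**2/(k + 4)**2.
So A=k**2 + 6*k + 9 and B=k**2 + 8*k + 16, with C=1.
Solve (k**2 + 6*k + 9)·f(k+1) − (k**2 + 6*k + 9)·f(k) = 1.
Degrees (2,2,0) ⇒ d ≤ 0.
Write f(k) = c0. Then LHS − RHS = -1, requiring -1 = 0: contradictory. No certificate.

no hypergeometric antidifference exists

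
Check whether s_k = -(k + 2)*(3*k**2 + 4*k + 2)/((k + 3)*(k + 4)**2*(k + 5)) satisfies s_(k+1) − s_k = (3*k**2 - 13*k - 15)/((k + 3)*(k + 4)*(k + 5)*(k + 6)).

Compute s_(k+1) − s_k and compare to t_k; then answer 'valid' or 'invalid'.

s_(k+1) = -(k + 3)*(4*k + 3*(k + 1)**2 + 6)/((k + 4)*(k + 5)**2*(k + 6))
s_(k+1) − s_k = (3*k**4 + 2*k**3 - 114*k**2 - 313*k - 204)/(k**6 + 27*k**5 + 301*k**4 + 1773*k**3 + 5818*k**2 + 10080*k + 7200)
(s_(k+1) − s_k) − t_k = 2*(-6*k**3 - 21*k**2 + 41*k + 48)/(k**6 + 27*k**5 + 301*k**4 + 1773*k**3 + 5818*k**2 + 10080*k + 7200)

Invalid: residual 2*(-6*k**3 - 21*k**2 + 41*k + 48)/(k**6 + 27*k**5 + 301*k**4 + 1773*k**3 + 5818*k**2 + 10080*k + 7200) ≠ 0.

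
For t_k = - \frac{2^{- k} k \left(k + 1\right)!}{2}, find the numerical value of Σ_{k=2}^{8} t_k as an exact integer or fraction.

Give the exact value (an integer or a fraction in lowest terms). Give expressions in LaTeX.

Σ = -7086

Ratio r(k) = (k + 1)*(k + 2)/(2*k).
Factor: A=k/2 + 1; B=1; C=k.
Solve (k/2 + 1)·f(k+1) − (1)·f(k) = k.
Degrees (1,0,1) ⇒ d ≤ 0.
Solving with deg f ≤ 0: f(k) = 2.
So s_k = (B(k−1)f/C)·t_k = (2/k)·t_k = -factorial(k + 1)/2**k.
s_(k+1) − s_k = -k*factorial(k + 1)/(2*2**k) = t_k.
Telescoping: Σ = s_(9) − s_(2) = -14175/2 − (-3/2) = -7086.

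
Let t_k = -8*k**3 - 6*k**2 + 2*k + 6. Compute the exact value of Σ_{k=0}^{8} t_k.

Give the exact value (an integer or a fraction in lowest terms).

Σ = -11466

The ratio is (4*k**3 + 15*k**2 + 17*k + 3)/(4*k**3 + 3*k**2 - k - 3).
Take A(k)=1, B(k)=1, C(k)=k**3 + 3*k**2/4 - k/4 - 3/4.
Set up (1)·f(k+1) − (1)·f(k) − (k**3 + 3*k**2/4 - k/4 - 3/4) = 0.
Degrees (0,0,3) ⇒ d ≤ 4.
A polynomial solution: f(k) = k*(k - 2)*(k**2 + k + 1)/4.
So s_k = (B(k−1)f/C)·t_k = (k*(k - 2)*(k**2 + k + 1)/(4*k**3 + 3*k**2 - k - 3))·t_k = 2*k*(-k**3 + k**2 + k + 2).
Check: Δs_k = -8*k**3 - 6*k**2 + 2*k + 6. ✓
Evaluate s at k=9 and k=0: -11466 and 0; difference -11466.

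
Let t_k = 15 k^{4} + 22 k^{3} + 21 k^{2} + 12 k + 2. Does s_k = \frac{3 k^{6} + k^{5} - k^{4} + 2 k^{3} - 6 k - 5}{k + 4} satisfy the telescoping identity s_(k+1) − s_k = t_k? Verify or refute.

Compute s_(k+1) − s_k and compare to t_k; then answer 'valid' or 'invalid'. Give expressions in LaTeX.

s_(k+1) = (-6*k + 3*(k + 1)**6 + (k + 1)**5 - (k + 1)**4 + 2*(k + 1)**3 - 11)/(k + 5)
s_(k+1) − s_k = (15*k**6 + 121*k**5 + 267*k**4 + 317*k**3 + 245*k**2 + 105*k + 1)/(k**2 + 9*k + 20)
(s_(k+1) − s_k) − t_k = 3*(-12*k**5 - 84*k**4 - 108*k**3 - 95*k**2 - 51*k - 13)/(k**2 + 9*k + 20)

Invalid: residual \frac{3 \left(- 12 k^{5} - 84 k^{4} - 108 k^{3} - 95 k^{2} - 51 k - 13\right)}{k^{2} + 9 k + 20} ≠ 0.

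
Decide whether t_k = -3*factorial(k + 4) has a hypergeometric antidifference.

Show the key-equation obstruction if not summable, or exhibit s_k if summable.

No — t_k has no hypergeometric antidifference.

Ratio r(k) = k + 5.
A = k + 5, B = 1, C = 1.
Key eq: (k + 5)·f(k+1) = (1)·f(k) + (1).
Degrees (1,0,0) ⇒ d ≤ -1.
deg f ≤ -1 is impossible — no certificate.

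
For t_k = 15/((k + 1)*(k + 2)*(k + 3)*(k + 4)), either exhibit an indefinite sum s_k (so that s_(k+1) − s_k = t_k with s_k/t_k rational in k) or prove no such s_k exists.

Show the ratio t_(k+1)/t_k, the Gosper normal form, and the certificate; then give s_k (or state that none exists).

s_k = 5*k*(k**2 + 6*k + 11)/(6*(k + 1)*(k + 2)*(k + 3))

t_(k+1)/t_k = (k + 1)/(k + 5).
A = k + 1, B = k + 5, C = 1.
Set up (k + 1)·f(k+1) − (k + 4)·f(k) − (1) = 0.
Bound: deg f ≤ 3.
Match coefficients ⇒ f(k) = k*(k**2 + 6*k + 11)/18.
Then R = B(k−1)f/C = k*(k + 4)*(k**2 + 6*k + 11)/18, so s_k = R(k)·t_k = 5*k*(k**2 + 6*k + 11)/(6*(k + 1)*(k + 2)*(k + 3)).
Check: Δs_k = 15/(k**4 + 10*k**3 + 35*k**2 + 50*k + 24). ✓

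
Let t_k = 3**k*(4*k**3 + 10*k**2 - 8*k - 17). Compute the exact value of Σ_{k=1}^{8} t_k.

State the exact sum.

Σ = 22064664

t_(k+1)/t_k = 3*(4*k**3 + 22*k**2 + 24*k - 11)/(4*k**3 + 10*k**2 - 8*k - 17).
Normal form (A,B,C) = (3, 1, k**3 + 5*k**2/2 - 2*k - 17/4).
f must satisfy (3)·f(k+1) − (1)·f(k) = k**3 + 5*k**2/2 - 2*k - 17/4.
deg f ≤ 3 (via 0,0,3).
Solving with deg f ≤ 3: f(k) = (2*k**3 - 4*k**2 - k - 4)/4.
Then R = B(k−1)f/C = (2*k**3 - 4*k**2 - k - 4)/(4*k**3 + 10*k**2 - 8*k - 17), so s_k = R(k)·t_k = 3**k*(2*k**3 - 4*k**2 - k - 4).
s_(k+1) − s_k = 3**k*(4*k**3 + 10*k**2 - 8*k - 17) = t_k.
Telescoping: Σ = s_(9) − s_(1) = 22064643 − (-21) = 22064664.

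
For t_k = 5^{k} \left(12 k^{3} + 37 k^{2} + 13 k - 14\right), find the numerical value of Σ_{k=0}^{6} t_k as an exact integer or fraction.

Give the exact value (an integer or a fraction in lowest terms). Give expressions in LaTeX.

t_(k+1)/t_k = 5*(12*k**3 + 73*k**2 + 123*k + 48)/(12*k**3 + 37*k**2 + 13*k - 14).
Gosper form: A/B · C(k+1)/C(k) with A=5, B=1, C=k**3 + 37*k**2/12 + 13*k/12 - 7/6.
Solve (5)·f(k+1) − (1)·f(k) = k**3 + 37*k**2/12 + 13*k/12 - 7/6.
Degrees (0,0,3) ⇒ d ≤ 3.
Solving with deg f ≤ 3: f(k) = (3*k**3 - 2*k**2 - 3*k - 1)/12.
So s_k = (B(k−1)f/C)·t_k = ((3*k**3 - 2*k**2 - 3*k - 1)/(12*k**3 + 37*k**2 + 13*k - 14))·t_k = 5**k*(3*k**3 - 2*k**2 - 3*k - 1).
Verify: 5**k*(12*k**3 + 37*k**2 + 13*k - 14) matches t_k.
Sum = s_(7) − s_(0); s_(7) = 71015625, s_(0) = -1 ⇒ 71015626.

Σ = 71015626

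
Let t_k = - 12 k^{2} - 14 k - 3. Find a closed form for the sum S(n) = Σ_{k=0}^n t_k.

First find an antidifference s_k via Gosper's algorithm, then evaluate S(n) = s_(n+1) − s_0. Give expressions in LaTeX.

S(n) = - 4 n^{3} - 13 n^{2} - 12 n - 3

Compute t_(k+1)/t_k: get (12*k**2 + 38*k + 29)/(12*k**2 + 14*k + 3).
Normal form (A,B,C) = (1, 1, k**2 + 7*k/6 + 1/4).
Need (1)·f(k+1) − (1)·f(k) = k**2 + 7*k/6 + 1/4.
d = 3 from the (0,0,2) case.
Solving with deg f ≤ 3: f(k) = k*(4*k**2 + k - 2)/12.
So s_k = (B(k−1)f/C)·t_k = (k*(4*k**2 + k - 2)/(12*k**2 + 14*k + 3))·t_k = k*(-4*k**2 - k + 2).
Verify: -12*k**2 - 14*k - 3 matches t_k.
Telescope: S(n) = s_(n+1) − s_(0) = -4*n**3 - 13*n**2 - 12*n - 3 − (0) = -4*n**3 - 13*n**2 - 12*n - 3.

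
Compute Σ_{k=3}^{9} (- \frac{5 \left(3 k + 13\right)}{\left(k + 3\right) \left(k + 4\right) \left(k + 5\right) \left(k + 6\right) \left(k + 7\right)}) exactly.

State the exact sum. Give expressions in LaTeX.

The ratio is (k + 3)*(3*k + 16)/((k + 8)*(3*k + 13)).
So A=k + 3 and B=k + 8, with C=k + 13/3.
Solve (k + 3)·f(k+1) − (k + 7)·f(k) = k + 13/3.
d = 4 from the (1,1,1) case.
Match coefficients ⇒ f(k) = k*(k + 4)*(k**2 + 14*k + 63)/270.
Get s_k = R·t_k = k*(-k**2 - 14*k - 63)/(18*(k**3 + 14*k**2 + 63*k + 90)) with R(k) = B(k−1)f(k)/C(k) = k*(k + 4)*(k + 7)*(k**2 + 14*k + 63)/(90*(3*k + 13)).
Δs = 5*(-3*k - 13)/(k**5 + 25*k**4 + 245*k**3 + 1175*k**2 + 2754*k + 2520), as required.
Sum = s_(10) − s_(3); s_(10) = -101/1872, s_(3) = -19/432 ⇒ -7/702.

Σ = -7/702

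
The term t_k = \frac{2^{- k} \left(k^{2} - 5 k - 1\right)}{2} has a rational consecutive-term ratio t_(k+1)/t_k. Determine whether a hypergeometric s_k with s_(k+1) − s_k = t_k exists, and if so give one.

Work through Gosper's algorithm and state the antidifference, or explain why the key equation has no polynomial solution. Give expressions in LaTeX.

s_k = 2^{- k} \left(- k^{2} + 3 k + 3\right)

Step 1: r(k) = (k**2 - 3*k - 5)/(2*(k**2 - 5*k - 1)).
Normal form (A,B,C) = (1/2, 1, k**2 - 5*k - 1).
Need (1/2)·f(k+1) − (1)·f(k) = k**2 - 5*k - 1.
d = 2 from the (0,0,2) case.
A polynomial solution: f(k) = -2*(k**2 - 3*k - 3).
R(k) = B(k−1)·f(k)/C(k) = -2*(k**2 - 3*k - 3)/(k**2 - 5*k - 1); s_k = R·t_k = (-k**2 + 3*k + 3)/2**k.
Δs = (k**2 - 5*k - 1)/(2*2**k), as required.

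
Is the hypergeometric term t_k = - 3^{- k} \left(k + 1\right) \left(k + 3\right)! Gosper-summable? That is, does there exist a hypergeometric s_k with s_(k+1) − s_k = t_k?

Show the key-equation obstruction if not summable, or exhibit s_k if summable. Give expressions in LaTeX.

The ratio is (k + 2)*(k + 4)/(3*(k + 1)).
Gosper form: A/B · C(k+1)/C(k) with A=k/3 + 4/3, B=1, C=k + 1.
f must satisfy (k/3 + 4/3)·f(k+1) − (1)·f(k) = k + 1.
deg f ≤ 0 (via 1,0,1).
A polynomial solution: f(k) = 3.
Get s_k = R·t_k = -3**(1 - k)*factorial(k + 3) with R(k) = B(k−1)f(k)/C(k) = 3/(k + 1).
Δs = -(k + 1)*factorial(k + 3)/3**k, as required.

Yes. s_k = - 3^{1 - k} \left(k + 3\right)!.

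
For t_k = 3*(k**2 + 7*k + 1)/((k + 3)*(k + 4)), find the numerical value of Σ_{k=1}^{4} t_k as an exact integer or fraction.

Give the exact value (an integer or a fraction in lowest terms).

t_(k+1)/t_k = (k + 3)*(7*k + (k + 1)**2 + 8)/((k + 5)*(k**2 + 7*k + 1)).
Factor: A=k + 3; B=k + 5; C=k**2 + 7*k + 1.
Key eq: (k + 3)·f(k+1) = (k + 4)·f(k) + (k**2 + 7*k + 1).
deg f ≤ 2 (via 1,1,2).
A polynomial solution: f(k) = k*(3*k - 2)/3.
R(k) = B(k−1)·f(k)/C(k) = k*(k + 4)*(3*k - 2)/(3*(k**2 + 7*k + 1)); s_k = R·t_k = k*(3*k - 2)/(k + 3).
Verify: 3*(k**2 + 7*k + 1)/(k**2 + 7*k + 12) matches t_k.
Telescoping: Σ = s_(5) − s_(1) = 65/8 − (1/4) = 63/8.

Σ = 63/8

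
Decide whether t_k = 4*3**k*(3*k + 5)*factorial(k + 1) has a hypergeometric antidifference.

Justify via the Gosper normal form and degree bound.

Compute t_(k+1)/t_k: get 3*(k + 2)*(3*k + 8)/(3*k + 5).
Factor: A=3*k + 6; B=1; C=k + 5/3.
Solve (3*k + 6)·f(k+1) − (1)·f(k) = k + 5/3.
From deg A=1, deg B=0, deg C=1: d=0.
Solve for f: f(k) = 1/3 (degree 0 ≤ 0).
Certificate R = B(k−1)f/C = 1/(3*k + 5) gives s_k = 4*3**k*factorial(k + 1).
Check: Δs_k = 4*3**k*(3*k + 5)*factorial(k + 1). ✓

Yes. s_k = 4*3**k*factorial(k + 1).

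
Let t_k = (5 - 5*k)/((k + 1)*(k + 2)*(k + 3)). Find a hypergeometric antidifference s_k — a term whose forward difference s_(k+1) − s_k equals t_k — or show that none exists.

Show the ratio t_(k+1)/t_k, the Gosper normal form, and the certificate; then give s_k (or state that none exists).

s_k = 5*k/((k + 1)*(k + 2))

r(k) = k*(k + 1)/((k - 1)*(k + 4)) after simplifying.
Factor: A=k + 1; B=k + 4; C=k - 1.
f must satisfy (k + 1)·f(k+1) − (k + 3)·f(k) = k - 1.
From deg A=1, deg B=1, deg C=1: d=2.
Solve for f: f(k) = -k (degree 1 ≤ 2).
So s_k = (B(k−1)f/C)·t_k = (-k*(k + 3)/(k - 1))·t_k = 5*k/((k + 1)*(k + 2)).
Check: Δs_k = 5*(1 - k)/(k**3 + 6*k**2 + 11*k + 6). ✓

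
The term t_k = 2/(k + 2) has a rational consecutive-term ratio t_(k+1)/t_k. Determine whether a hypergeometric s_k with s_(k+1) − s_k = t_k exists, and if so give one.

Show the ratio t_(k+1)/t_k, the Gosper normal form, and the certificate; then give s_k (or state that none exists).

none — t_k is not Gosper-summable

t_(k+1)/t_k = (k + 2)/(k + 3).
Factor: A=k + 2; B=k + 3; C=1.
Key eq: (k + 2)·f(k+1) = (k + 2)·f(k) + (1).
Bound: deg f ≤ 0.
Write f(k) = c0. Then LHS − RHS = -1, requiring -1 = 0: contradictory. No certificate.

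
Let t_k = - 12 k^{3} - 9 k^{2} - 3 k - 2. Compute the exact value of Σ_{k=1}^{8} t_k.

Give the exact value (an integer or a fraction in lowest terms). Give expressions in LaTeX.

Step 1: r(k) = (12*k**3 + 45*k**2 + 57*k + 26)/(12*k**3 + 9*k**2 + 3*k + 2).
Take A(k)=1, B(k)=1, C(k)=k**3 + 3*k**2/4 + k/4 + 1/6.
Set up (1)·f(k+1) − (1)·f(k) − (k**3 + 3*k**2/4 + k/4 + 1/6) = 0.
deg f ≤ 4 (via 0,0,3).
A polynomial solution: f(k) = k*(3*k**3 - 3*k**2 + 2)/12.
Certificate R = B(k−1)f/C = k*(3*k**3 - 3*k**2 + 2)/(12*k**3 + 9*k**2 + 3*k + 2) gives s_k = k*(-3*k**3 + 3*k**2 - 2).
Check: Δs_k = -12*k**3 - 9*k**2 - 3*k - 2. ✓
Telescoping: Σ = s_(9) − s_(1) = -17514 − (-2) = -17512.

Σ = -17512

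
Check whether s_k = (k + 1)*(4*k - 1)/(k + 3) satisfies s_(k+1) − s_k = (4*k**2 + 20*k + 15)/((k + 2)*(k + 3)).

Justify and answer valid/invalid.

Invalid: residual (-17*k - 16)/(k**3 + 9*k**2 + 26*k + 24) ≠ 0.

s_(k+1) = (k + 2)*(4*k + 3)/(k + 4)
s_(k+1) − s_k = 2*(2*k**2 + 14*k + 11)/(k**2 + 7*k + 12)
(s_(k+1) − s_k) − t_k = (-17*k - 16)/(k**3 + 9*k**2 + 26*k + 24)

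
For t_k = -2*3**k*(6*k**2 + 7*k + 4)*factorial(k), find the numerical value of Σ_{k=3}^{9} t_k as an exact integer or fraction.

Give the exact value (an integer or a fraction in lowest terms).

Ratio r(k) = 3*(6*k**3 + 25*k**2 + 36*k + 17)/(6*k**2 + 7*k + 4).
Gosper form: A/B · C(k+1)/C(k) with A=3*k + 3, B=1, C=k**2 + 7*k/6 + 2/3.
f must satisfy (3*k + 3)·f(k+1) − (1)·f(k) = k**2 + 7*k/6 + 2/3.
From deg A=1, deg B=0, deg C=2: d=1.
Coefficient equations give f(k) = (2*k - 1)/6.
So s_k = (B(k−1)f/C)·t_k = ((2*k - 1)/(6*k**2 + 7*k + 4))·t_k = -2*3**k*(2*k - 1)*factorial(k).
Verify: -2*3**k*(6*k**2 + 7*k + 4)*factorial(k) matches t_k.
Σ_(k=3)^(9) t_k = s_(10) − s_(3) = -8142526425600 − (-1620) = -8142526423980.

Σ = -8142526423980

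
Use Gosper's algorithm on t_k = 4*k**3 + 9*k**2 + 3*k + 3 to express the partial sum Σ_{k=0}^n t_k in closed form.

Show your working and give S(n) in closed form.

The ratio is (4*k**3 + 21*k**2 + 33*k + 19)/(4*k**3 + 9*k**2 + 3*k + 3).
Gosper form: A/B · C(k+1)/C(k) with A=1, B=1, C=k**3 + 9*k**2/4 + 3*k/4 + 3/4.
f must satisfy (1)·f(k+1) − (1)·f(k) = k**3 + 9*k**2/4 + 3*k/4 + 3/4.
Degrees (0,0,3) ⇒ d ≤ 4.
Solve for f: f(k) = k*(k**3 + k**2 - 2*k + 3)/4 (degree 4 ≤ 4).
Then R = B(k−1)f/C = k*(k**3 + k**2 - 2*k + 3)/(4*k**3 + 9*k**2 + 3*k + 3), so s_k = R(k)·t_k = k*(k**3 + k**2 - 2*k + 3).
Check: Δs_k = 4*k**3 + 9*k**2 + 3*k + 3. ✓
Σ_(k=0)^n t_k = s_(n+1) − s_(0) = (n**4 + 5*n**3 + 7*n**2 + 6*n + 3) − (0), i.e. n**4 + 5*n**3 + 7*n**2 + 6*n + 3.

S(n) = n**4 + 5*n**3 + 7*n**2 + 6*n + 3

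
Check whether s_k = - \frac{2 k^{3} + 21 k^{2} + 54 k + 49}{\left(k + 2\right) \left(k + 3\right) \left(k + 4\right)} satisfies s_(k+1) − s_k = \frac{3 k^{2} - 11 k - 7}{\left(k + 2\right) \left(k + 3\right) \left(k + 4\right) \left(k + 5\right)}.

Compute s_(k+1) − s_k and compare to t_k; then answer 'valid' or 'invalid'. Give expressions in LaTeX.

s_(k+1) = (-54*k - 2*(k + 1)**3 - 21*(k + 1)**2 - 103)/((k + 3)*(k + 4)*(k + 5))
s_(k+1) − s_k = (3*k**2 - 11*k - 7)/(k**4 + 14*k**3 + 71*k**2 + 154*k + 120)
(s_(k+1) − s_k) − t_k = 0

Valid — Δs_k = t_k.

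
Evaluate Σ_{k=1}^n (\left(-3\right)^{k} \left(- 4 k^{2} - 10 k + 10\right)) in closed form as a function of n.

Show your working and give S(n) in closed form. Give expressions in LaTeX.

The ratio is 3*(-5*k - 2*(k + 1)**2)/(2*k**2 + 5*k - 5).
A = -3, B = 1, C = k**2 + 5*k/2 - 5/2.
Need (-3)·f(k+1) − (1)·f(k) = k**2 + 5*k/2 - 5/2.
From deg A=0, deg B=0, deg C=2: d=2.
Solve for f: f(k) = -(k**2 + k - 4)/4 (degree 2 ≤ 2).
So s_k = (B(k−1)f/C)·t_k = (-(k**2 + k - 4)/(2*(2*k**2 + 5*k - 5)))·t_k = (-3)**k*(k**2 + k - 4).
Check: Δs_k = (-3)**k*(-4*k**2 - 10*k + 10). ✓
Telescope: S(n) = s_(n+1) − s_(1) = (-3)**(n + 1)*(n**2 + 3*n - 2) − (6) = -3*(-3)**n*n**2 - 9*(-3)**n*n + 6*(-3)**n - 6.

S(n) = - 3 \left(-3\right)^{n} n^{2} - 9 \left(-3\right)^{n} n + 6 \left(-3\right)^{n} - 6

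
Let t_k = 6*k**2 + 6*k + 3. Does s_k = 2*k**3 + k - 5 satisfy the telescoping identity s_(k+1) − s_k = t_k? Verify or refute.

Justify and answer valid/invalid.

valid (s_(k+1) − s_k reduces to t_k)

s_(k+1) = k + 2*(k + 1)**3 - 4
s_(k+1) − s_k = 6*k**2 + 6*k + 3
(s_(k+1) − s_k) − t_k = 0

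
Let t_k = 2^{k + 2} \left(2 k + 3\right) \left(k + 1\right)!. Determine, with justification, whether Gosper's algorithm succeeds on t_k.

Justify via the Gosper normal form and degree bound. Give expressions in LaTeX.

The ratio is 2*(k + 2)*(2*k + 5)/(2*k + 3).
A = 2*k + 4, B = 1, C = k + 3/2.
Set up (2*k + 4)·f(k+1) − (1)·f(k) − (k + 3/2) = 0.
Bound: deg f ≤ 0.
Coefficient equations give f(k) = 1/2.
Certificate R = B(k−1)f/C = 1/(2*k + 3) gives s_k = 2**(k + 2)*factorial(k + 1).
Verify: 2**(k + 2)*(2*k + 3)*factorial(k + 1) matches t_k.

Yes. s_k = 2^{k + 2} \left(k + 1\right)!.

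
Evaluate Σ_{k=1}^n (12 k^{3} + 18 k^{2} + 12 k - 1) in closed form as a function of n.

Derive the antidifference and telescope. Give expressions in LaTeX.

The ratio is (12*k**3 + 54*k**2 + 84*k + 41)/(12*k**3 + 18*k**2 + 12*k - 1).
So A=1 and B=1, with C=k**3 + 3*k**2/2 + k - 1/12.
Set up (1)·f(k+1) − (1)·f(k) − (k**3 + 3*k**2/2 + k - 1/12) = 0.
Degrees (0,0,3) ⇒ d ≤ 4.
Coefficient equations give f(k) = k*(3*k**3 - 4)/12.
Get s_k = R·t_k = k*(3*k**3 - 4) with R(k) = B(k−1)f(k)/C(k) = k*(3*k**3 - 4)/(12*k**3 + 18*k**2 + 12*k - 1).
Verify: 12*k**3 + 18*k**2 + 12*k - 1 matches t_k.
s_(n+1) = 3*n**4 + 12*n**3 + 18*n**2 + 8*n - 1 and s_(1) = -1, so S(n) = n*(3*n**3 + 12*n**2 + 18*n + 8).

S(n) = n \left(3 n^{3} + 12 n^{2} + 18 n + 8\right)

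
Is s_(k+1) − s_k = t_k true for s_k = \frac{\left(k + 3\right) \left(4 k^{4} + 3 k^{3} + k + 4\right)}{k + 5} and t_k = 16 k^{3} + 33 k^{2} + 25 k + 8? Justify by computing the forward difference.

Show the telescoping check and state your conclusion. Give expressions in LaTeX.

s_(k+1) = (k + 4)*(k + 4*(k + 1)**4 + 3*(k + 1)**3 + 5)/(k + 6)
s_(k+1) − s_k = (16*k**5 + 185*k**4 + 648*k**3 + 893*k**2 + 574*k + 168)/(k**2 + 11*k + 30)
(s_(k+1) − s_k) − t_k = 4*(-6*k**4 - 55*k**3 - 95*k**2 - 66*k - 18)/(k**2 + 11*k + 30)

Invalid: residual \frac{4 \left(- 6 k^{4} - 55 k^{3} - 95 k^{2} - 66 k - 18\right)}{k^{2} + 11 k + 30} ≠ 0.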